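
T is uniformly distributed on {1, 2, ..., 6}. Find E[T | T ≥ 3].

Given T ≥ 3, T is equally likely to be any of {3, 4, 5, 6}.
E[T | T ≥ 3] = (3 + 4 + 5 + 6) / 4 = 9/2.

9/2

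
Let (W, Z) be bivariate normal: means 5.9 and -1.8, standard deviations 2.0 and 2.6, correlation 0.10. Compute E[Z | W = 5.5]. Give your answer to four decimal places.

-1.8520

E[Z | W=x] = μ_Z + ρ(σ_Z/σ_W)(x − μ_W) for jointly normal variables.
E[Z | W=5.5] = -1.8 + (0.10)·(2.6/2.0)·(5.5 − (5.9)) = -1.8 + (0.13)·(-0.4) = -1.8520.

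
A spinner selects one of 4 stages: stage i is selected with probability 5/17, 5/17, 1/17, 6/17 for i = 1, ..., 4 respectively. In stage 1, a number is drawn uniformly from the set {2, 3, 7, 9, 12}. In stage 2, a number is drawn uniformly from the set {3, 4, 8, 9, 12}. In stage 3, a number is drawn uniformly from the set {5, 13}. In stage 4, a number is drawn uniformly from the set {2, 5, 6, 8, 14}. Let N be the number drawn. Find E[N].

120/17

E[N | stage 1] = (2+3+7+9+12)/5 = 33/5.
E[N | stage 2] = (3+4+8+9+12)/5 = 36/5.
E[N | stage 3] = (5+13)/2 = 9.
E[N | stage 4] = (2+5+6+8+14)/5 = 7.
By the law of total expectation,
E[N] = (5/17)·(33/5) + (5/17)·(36/5) + (1/17)·(9) + (6/17)·(7) = 120/17.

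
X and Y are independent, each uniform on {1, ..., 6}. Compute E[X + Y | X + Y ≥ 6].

106/13

P(X + Y ≥ 6) = 13/18.
Summing (X+Y)·P(x,y) over outcomes with X + Y ≥ 6 gives 53/9.
E[X + Y | X + Y ≥ 6] = (53/9) / (13/18) = 106/13.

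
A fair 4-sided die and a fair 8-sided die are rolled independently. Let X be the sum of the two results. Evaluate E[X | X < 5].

P(X < 5) = 3/16.
Σ over the event: 2·1/32 + 3·1/16 + 4·3/32 = 5/8.
E[X | X < 5] = (5/8) / (3/16) = 10/3.

10/3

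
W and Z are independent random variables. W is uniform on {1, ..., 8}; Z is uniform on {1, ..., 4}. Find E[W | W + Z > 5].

62/11

P(W + Z > 5) = 11/16.
Summing W·P(x,y) over outcomes with W + Z > 5 gives 31/8.
E[W | W + Z > 5] = (31/8) / (11/16) = 62/11.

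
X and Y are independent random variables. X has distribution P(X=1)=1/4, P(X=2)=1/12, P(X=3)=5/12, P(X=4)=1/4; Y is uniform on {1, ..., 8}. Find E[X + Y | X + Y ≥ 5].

P(X + Y ≥ 5) = 5/6.
Summing (X+Y)·P(x,y) over outcomes with X + Y ≥ 5 gives 317/48.
E[X + Y | X + Y ≥ 5] = (317/48) / (5/6) = 317/40.

317/40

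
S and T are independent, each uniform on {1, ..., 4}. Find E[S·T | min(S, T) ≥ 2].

Outcomes with min(S, T) ≥ 2: (2,2), (2,3), (2,4), (3,2), (3,3), (3,4), (4,2), (4,3), (4,4), each with probability 1/16.
E[S·T | min(S, T) ≥ 2] = (4 + 6 + 8 + 6 + 9 + 12 + 8 + 12 + 16) / 9 = 9.

9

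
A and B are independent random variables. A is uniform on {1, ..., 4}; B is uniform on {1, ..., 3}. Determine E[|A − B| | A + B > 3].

Outcomes with A + B > 3: (1,3), (2,2), (2,3), (3,1), (3,2), (3,3), (4,1), (4,2), (4,3), each with probability 1/12.
E[|A − B| | A + B > 3] = (2 + 0 + 1 + 2 + 1 + 0 + 3 + 2 + 1) / 9 = 4/3.

4/3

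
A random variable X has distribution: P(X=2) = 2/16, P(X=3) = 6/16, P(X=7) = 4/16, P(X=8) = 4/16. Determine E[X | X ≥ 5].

P(X ≥ 5) = 1/2.
Σ over the event: 7·1/4 + 8·1/4 = 15/4.
E[X | X ≥ 5] = (15/4) / (1/2) = 15/2.

15/2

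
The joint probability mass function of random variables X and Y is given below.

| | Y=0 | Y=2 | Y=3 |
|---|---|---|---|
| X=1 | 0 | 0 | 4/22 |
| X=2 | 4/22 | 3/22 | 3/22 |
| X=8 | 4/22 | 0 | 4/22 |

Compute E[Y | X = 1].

3

P(X = 1) = 2/11.
Summing Y·P(X=x,Y=y) over the conditioning event gives 6/11.
E[Y | X = 1] = (6/11) / (2/11) = 3.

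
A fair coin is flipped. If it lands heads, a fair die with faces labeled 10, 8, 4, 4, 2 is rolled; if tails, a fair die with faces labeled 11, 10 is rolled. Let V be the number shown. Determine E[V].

161/20

E[V | heads] = (10+8+4+4+2)/5 = 28/5.
E[V | tails] = (11+10)/2 = 21/2.
E[V] = (1/2)·(28/5) + (1/2)·(21/2) = 161/20.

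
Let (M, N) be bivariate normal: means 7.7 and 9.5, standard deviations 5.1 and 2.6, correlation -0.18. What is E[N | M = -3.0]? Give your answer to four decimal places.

10.4819

For a bivariate normal, E[N | M=x] = μ_N + ρ·(σ_N/σ_M)·(x − μ_M).
E[N | M=-3.0] = 9.5 + (-0.18)·(2.6/5.1)·(-3.0 − (7.7)) = 9.5 + (-0.091765)·(-10.7) = 10.4819.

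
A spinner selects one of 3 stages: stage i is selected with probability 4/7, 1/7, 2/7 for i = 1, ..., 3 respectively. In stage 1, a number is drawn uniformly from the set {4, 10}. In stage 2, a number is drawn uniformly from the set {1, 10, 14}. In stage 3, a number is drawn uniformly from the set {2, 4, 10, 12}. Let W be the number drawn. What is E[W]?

151/21

E[W | stage 1] = (4+10)/2 = 7.
E[W | stage 2] = (1+10+14)/3 = 25/3.
E[W | stage 3] = (2+4+10+12)/4 = 7.
E[W] = (4/7)·(7) + (1/7)·(25/3) + (2/7)·(7) = 151/21.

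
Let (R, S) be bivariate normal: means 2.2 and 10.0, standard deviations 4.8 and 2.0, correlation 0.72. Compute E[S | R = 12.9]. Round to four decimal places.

13.2100

For a bivariate normal, E[S | R=x] = μ_S + ρ·(σ_S/σ_R)·(x − μ_R).
E[S | R=12.9] = 10.0 + (0.72)·(2.0/4.8)·(12.9 − (2.2)) = 10.0 + (0.3)·(10.7) = 13.2100.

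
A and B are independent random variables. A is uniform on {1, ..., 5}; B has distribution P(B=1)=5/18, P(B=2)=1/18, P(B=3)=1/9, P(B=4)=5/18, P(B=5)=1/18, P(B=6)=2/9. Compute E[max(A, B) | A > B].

125/32

P(A > B) = 16/45.
Summing max(A,B)·P(x,y) over outcomes with A > B gives 25/18.
E[max(A, B) | A > B] = (25/18) / (16/45) = 125/32.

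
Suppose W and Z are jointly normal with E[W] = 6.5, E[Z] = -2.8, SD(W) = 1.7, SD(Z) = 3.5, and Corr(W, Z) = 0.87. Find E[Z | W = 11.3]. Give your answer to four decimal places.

5.7976

E[Z | W=x] = μ_Z + ρ(σ_Z/σ_W)(x − μ_W) for jointly normal variables.
E[Z | W=11.3] = -2.8 + (0.87)·(3.5/1.7)·(11.3 − (6.5)) = -2.8 + (1.791176)·(4.8) = 5.7976.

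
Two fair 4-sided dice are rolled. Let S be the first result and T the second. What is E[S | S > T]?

P(S > T) = 3/8.
Summing S·P(x,y) over outcomes with S > T gives 5/4.
E[S | S > T] = (5/4) / (3/8) = 10/3.

10/3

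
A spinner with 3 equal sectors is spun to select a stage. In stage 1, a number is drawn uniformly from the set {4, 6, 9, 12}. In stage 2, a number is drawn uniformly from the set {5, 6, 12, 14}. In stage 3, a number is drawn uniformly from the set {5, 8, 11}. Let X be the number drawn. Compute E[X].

25/3

E[X | stage 1] = (4+6+9+12)/4 = 31/4.
E[X | stage 2] = (5+6+12+14)/4 = 37/4.
E[X | stage 3] = (5+8+11)/3 = 8.
E[X] = (1/3)·(31/4) + (1/3)·(37/4) + (1/3)·(8) = 25/3.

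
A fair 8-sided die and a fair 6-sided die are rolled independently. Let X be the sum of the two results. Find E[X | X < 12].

22/3

P(X < 12) = 7/8.
E[X | X < 12] = (77/12) / (7/8) = 22/3.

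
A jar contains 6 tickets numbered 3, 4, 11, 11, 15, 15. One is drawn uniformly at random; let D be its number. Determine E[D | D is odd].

P(D is odd) = 5/6.
Σ over the event: 3·1/6 + 11·1/3 + 15·1/3 = 55/6.
E[D | D is odd] = (55/6) / (5/6) = 11.

11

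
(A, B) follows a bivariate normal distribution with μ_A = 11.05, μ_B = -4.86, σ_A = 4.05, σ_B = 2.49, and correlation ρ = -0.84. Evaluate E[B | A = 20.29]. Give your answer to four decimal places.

E[B | A=x] = μ_B + ρ(σ_B/σ_A)(x − μ_A) for jointly normal variables.
E[B | A=20.29] = -4.86 + (-0.84)·(2.49/4.05)·(20.29 − (11.05)) = -4.86 + (-0.51644)·(9.24) = -9.6319.

-9.6319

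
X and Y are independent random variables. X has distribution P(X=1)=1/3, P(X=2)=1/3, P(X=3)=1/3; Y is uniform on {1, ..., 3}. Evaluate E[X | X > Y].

8/3

P(X > Y) = 1/3.
Summing X·P(x,y) over outcomes with X > Y gives 8/9.
E[X | X > Y] = (8/9) / (1/3) = 8/3.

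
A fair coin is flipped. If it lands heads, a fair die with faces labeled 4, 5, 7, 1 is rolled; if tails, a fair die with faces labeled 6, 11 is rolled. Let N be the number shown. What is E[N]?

E[N | heads] = (4+5+7+1)/4 = 17/4.
E[N | tails] = (6+11)/2 = 17/2.
By the law of total expectation,
E[N] = (1/2)·(17/4) + (1/2)·(17/2) = 51/8.

51/8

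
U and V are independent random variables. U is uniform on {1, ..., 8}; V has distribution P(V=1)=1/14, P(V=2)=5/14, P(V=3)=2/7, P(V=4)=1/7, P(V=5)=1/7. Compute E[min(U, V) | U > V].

P(U > V) = 71/112.
Summing min(U,V)·P(x,y) over outcomes with U > V gives 27/16.
E[min(U, V) | U > V] = (27/16) / (71/112) = 189/71.

189/71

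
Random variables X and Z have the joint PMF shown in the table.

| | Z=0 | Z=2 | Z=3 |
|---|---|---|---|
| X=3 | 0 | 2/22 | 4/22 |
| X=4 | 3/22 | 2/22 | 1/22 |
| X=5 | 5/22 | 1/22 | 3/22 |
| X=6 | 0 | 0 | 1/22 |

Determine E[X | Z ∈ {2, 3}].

4

P(Z ∈ {2, 3}) = 7/11.
Σ X·P over the event = 3·(2/22) + 3·(4/22) + 4·(2/22) + 4·(1/22) + 5·(1/22) + 5·(3/22) + 6·(1/22) = 28/11.
E[X | Z ∈ {2, 3}] = (28/11) / (7/11) = 4.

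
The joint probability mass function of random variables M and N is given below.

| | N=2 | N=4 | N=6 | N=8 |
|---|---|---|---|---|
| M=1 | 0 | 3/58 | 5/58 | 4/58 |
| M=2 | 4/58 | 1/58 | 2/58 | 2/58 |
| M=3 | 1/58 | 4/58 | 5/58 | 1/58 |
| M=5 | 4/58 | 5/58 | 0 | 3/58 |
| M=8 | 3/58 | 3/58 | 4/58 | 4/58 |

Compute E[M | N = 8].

P(N = 8) = 7/29.
Σ M·P over the event = 1·(4/58) + 2·(2/58) + 3·(1/58) + 5·(3/58) + 8·(4/58) = 1.
E[M | N = 8] = (1) / (7/29) = 29/7.

29/7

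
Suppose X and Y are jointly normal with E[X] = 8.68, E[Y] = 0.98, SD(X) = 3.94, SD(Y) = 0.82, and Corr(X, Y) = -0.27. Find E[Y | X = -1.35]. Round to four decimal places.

1.5436

The regression of Y on X has slope ρ·σ_Y/σ_X and passes through (μ_X, μ_Y).
E[Y | X=-1.35] = 0.98 + (-0.27)·(0.82/3.94)·(-1.35 − (8.68)) = 0.98 + (-0.056193)·(-10.03) = 1.5436.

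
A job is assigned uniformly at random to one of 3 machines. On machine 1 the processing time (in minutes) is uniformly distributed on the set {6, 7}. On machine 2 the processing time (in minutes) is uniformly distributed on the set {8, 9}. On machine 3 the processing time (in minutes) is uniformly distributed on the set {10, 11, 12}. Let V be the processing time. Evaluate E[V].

E[V | machine 1] = (6+7)/2 = 13/2.
E[V | machine 2] = (8+9)/2 = 17/2.
E[V | machine 3] = (10+11+12)/3 = 11.
E[V] = (1/3)·(13/2) + (1/3)·(17/2) + (1/3)·(11) = 26/3.

26/3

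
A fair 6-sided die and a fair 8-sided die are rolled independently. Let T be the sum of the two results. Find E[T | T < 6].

4

P(T < 6) = 5/24.
Σ over the event: 2·1/48 + 3·1/24 + 4·1/16 + 5·1/12 = 5/6.
E[T | T < 6] = (5/6) / (5/24) = 4.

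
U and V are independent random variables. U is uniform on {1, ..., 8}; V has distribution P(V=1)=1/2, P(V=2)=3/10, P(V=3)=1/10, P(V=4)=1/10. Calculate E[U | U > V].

P(U > V) = 31/40.
Summing U·P(x,y) over outcomes with U > V gives 33/8.
E[U | U > V] = (33/8) / (31/40) = 165/31.

165/31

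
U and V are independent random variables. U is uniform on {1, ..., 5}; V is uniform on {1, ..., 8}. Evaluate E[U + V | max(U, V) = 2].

P(max(U, V) = 2) = 3/40.
Summing (U+V)·P(x,y) over outcomes with max(U, V) = 2 gives 1/4.
E[U + V | max(U, V) = 2] = (1/4) / (3/40) = 10/3.

10/3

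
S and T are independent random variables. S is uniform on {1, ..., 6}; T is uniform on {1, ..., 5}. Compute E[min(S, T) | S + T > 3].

67/27

P(S + T > 3) = 9/10.
Summing min(S,T)·P(x,y) over outcomes with S + T > 3 gives 67/30.
E[min(S, T) | S + T > 3] = (67/30) / (9/10) = 67/27.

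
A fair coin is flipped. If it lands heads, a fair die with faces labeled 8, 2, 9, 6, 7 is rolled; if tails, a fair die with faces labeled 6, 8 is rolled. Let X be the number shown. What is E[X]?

E[X | heads] = (8+2+9+6+7)/5 = 32/5.
E[X | tails] = (6+8)/2 = 7.
E[X] = (1/2)·(32/5) + (1/2)·(7) = 67/10.

67/10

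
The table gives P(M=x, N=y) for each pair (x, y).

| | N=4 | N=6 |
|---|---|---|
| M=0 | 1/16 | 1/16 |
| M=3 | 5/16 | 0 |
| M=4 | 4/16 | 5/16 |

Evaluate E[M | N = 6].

P(N = 6) = 3/8.
Σ M·P over the event = 0·(1/16) + 4·(5/16) = 5/4.
E[M | N = 6] = (5/4) / (3/8) = 10/3.

10/3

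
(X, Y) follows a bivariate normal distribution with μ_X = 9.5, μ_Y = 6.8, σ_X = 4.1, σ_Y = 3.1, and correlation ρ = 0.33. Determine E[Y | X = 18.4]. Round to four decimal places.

E[Y | X=x] = μ_Y + ρ(σ_Y/σ_X)(x − μ_X) for jointly normal variables.
E[Y | X=18.4] = 6.8 + (0.33)·(3.1/4.1)·(18.4 − (9.5)) = 6.8 + (0.249512)·(8.9) = 9.0207.

9.0207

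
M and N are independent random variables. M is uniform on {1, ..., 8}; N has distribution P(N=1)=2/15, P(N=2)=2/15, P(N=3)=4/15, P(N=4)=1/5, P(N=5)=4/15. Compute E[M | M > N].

209/35

P(M > N) = 7/12.
Summing M·P(x,y) over outcomes with M > N gives 209/60.
E[M | M > N] = (209/60) / (7/12) = 209/35.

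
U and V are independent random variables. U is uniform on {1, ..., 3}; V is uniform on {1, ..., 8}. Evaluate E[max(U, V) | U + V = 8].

6

Outcomes with U + V = 8: (1,7), (2,6), (3,5), each with probability 1/24.
E[max(U, V) | U + V = 8] = (7 + 6 + 5) / 3 = 6.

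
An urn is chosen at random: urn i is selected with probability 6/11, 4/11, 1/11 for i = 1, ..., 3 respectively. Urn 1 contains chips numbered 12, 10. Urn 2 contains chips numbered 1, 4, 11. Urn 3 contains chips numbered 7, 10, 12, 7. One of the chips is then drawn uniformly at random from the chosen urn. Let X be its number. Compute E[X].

289/33

E[X | urn 1] = (12+10)/2 = 11.
E[X | urn 2] = (1+4+11)/3 = 16/3.
E[X | urn 3] = (7+10+12+7)/4 = 9.
E[X] = (6/11)·(11) + (4/11)·(16/3) + (1/11)·(9) = 289/33.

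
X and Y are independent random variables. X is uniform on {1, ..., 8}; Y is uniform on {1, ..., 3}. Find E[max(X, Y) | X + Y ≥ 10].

Outcomes with X + Y ≥ 10: (7,3), (8,2), (8,3), each with probability 1/24.
E[max(X, Y) | X + Y ≥ 10] = (7 + 8 + 8) / 3 = 23/3.

23/3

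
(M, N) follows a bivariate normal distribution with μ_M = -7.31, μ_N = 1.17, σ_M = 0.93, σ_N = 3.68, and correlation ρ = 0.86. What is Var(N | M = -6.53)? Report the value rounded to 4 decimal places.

For a bivariate normal, Var(N | M=x) = σ_N²(1 − ρ²).
Var(N | M=-6.53) = (3.68)²·(1 − (0.86)²) = 13.5424·0.2604 = 3.5264.

3.5264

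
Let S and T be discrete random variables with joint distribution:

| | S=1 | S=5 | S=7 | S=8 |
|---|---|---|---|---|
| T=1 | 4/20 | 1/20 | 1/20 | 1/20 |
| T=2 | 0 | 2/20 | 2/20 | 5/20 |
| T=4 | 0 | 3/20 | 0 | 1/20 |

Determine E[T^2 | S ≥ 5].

103/16

P(S ≥ 5) = 4/5.
Summing T^2·P(S=x,T=y) over the conditioning event gives 103/20.
E[T^2 | S ≥ 5] = (103/20) / (4/5) = 103/16.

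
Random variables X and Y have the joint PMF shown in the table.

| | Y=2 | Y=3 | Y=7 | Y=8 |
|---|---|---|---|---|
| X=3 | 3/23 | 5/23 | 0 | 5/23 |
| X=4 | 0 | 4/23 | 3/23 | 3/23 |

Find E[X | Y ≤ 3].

P(Y ≤ 3) = 12/23.
Σ X·P over the event = 3·(3/23) + 3·(5/23) + 4·(4/23) = 40/23.
E[X | Y ≤ 3] = (40/23) / (12/23) = 10/3.

10/3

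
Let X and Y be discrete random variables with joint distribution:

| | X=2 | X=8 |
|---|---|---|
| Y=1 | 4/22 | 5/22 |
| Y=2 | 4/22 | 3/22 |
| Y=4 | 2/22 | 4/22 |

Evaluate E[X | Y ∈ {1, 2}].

5

P(Y ∈ {1, 2}) = 8/11.
Σ X·P over the event = 2·(4/22) + 2·(4/22) + 8·(5/22) + 8·(3/22) = 40/11.
E[X | Y ∈ {1, 2}] = (40/11) / (8/11) = 5.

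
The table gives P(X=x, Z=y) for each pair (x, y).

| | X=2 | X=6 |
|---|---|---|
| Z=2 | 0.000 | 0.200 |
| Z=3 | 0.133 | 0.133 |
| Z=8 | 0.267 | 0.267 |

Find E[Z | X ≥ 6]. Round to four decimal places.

P(X ≥ 6) = 0.600.
Σ Z·P over the event = 2·(0.200) + 3·(0.133) + 8·(0.267) = 2.935.
E[Z | X ≥ 6] = (2.935) / (0.600) = 4.8917.

4.8917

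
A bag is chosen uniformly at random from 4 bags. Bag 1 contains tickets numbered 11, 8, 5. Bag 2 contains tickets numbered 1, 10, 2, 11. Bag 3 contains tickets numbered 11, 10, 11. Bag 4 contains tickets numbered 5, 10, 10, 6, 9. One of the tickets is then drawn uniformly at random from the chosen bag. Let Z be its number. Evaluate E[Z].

49/6

E[Z | bag 1] = (11+8+5)/3 = 8.
E[Z | bag 2] = (1+10+2+11)/4 = 6.
E[Z | bag 3] = (11+10+11)/3 = 32/3.
E[Z | bag 4] = (5+10+10+6+9)/5 = 8.
E[Z] = (1/4)·(8) + (1/4)·(6) + (1/4)·(32/3) + (1/4)·(8) = 49/6.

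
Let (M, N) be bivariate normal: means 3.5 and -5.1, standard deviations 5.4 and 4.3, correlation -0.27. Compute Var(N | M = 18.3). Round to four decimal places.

The conditional variance in a bivariate normal is σ_N²(1 − ρ²), independent of x.
Var(N | M=18.3) = (4.3)²·(1 − (-0.27)²) = 18.49·0.9271 = 17.1421.

17.1421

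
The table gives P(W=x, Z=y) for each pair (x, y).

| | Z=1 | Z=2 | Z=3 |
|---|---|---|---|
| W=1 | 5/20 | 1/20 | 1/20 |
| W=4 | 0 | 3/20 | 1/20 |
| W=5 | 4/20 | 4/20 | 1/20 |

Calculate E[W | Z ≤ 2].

58/17

P(Z ≤ 2) = 17/20.
Σ W·P over the event = 1·(5/20) + 1·(1/20) + 4·(3/20) + 5·(4/20) + 5·(4/20) = 29/10.
E[W | Z ≤ 2] = (29/10) / (17/20) = 58/17.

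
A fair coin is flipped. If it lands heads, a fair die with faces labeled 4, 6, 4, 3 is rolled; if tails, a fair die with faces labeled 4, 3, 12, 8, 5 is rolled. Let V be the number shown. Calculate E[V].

213/40

E[V | heads] = (4+6+4+3)/4 = 17/4.
E[V | tails] = (4+3+12+8+5)/5 = 32/5.
E[V] = (1/2)·(17/4) + (1/2)·(32/5) = 213/40.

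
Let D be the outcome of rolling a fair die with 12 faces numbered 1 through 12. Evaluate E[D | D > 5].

9

Given D > 5, D is equally likely to be any of {6, 7, 8, 9, 10, 11, 12}.
E[D | D > 5] = (6 + 7 + 8 + 9 + 10 + 11 + 12) / 7 = 9.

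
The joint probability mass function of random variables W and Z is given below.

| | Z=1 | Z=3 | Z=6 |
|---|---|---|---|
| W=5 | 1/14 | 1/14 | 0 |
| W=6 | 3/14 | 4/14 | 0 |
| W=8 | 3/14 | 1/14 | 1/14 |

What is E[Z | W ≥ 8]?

P(W ≥ 8) = 5/14.
Σ Z·P over the event = 1·(3/14) + 3·(1/14) + 6·(1/14) = 6/7.
E[Z | W ≥ 8] = (6/7) / (5/14) = 12/5.

12/5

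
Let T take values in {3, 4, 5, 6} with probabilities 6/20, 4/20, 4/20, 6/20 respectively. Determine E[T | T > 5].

6

P(T > 5) = 3/10.
Σ over the event: 6·3/10 = 9/5.
E[T | T > 5] = (9/5) / (3/10) = 6.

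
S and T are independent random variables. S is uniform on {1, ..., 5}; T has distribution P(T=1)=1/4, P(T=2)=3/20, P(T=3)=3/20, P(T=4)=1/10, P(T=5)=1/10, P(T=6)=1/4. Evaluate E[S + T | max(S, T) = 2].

36/11

P(max(S, T) = 2) = 11/100.
Summing (S+T)·P(x,y) over outcomes with max(S, T) = 2 gives 9/25.
E[S + T | max(S, T) = 2] = (9/25) / (11/100) = 36/11.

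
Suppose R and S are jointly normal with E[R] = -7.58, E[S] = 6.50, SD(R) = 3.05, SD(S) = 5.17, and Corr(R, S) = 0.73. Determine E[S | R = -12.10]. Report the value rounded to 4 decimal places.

0.9069

The regression of S on R has slope ρ·σ_S/σ_R and passes through (μ_R, μ_S).
E[S | R=-12.10] = 6.50 + (0.73)·(5.17/3.05)·(-12.10 − (-7.58)) = 6.50 + (1.23741)·(-4.52) = 0.9069.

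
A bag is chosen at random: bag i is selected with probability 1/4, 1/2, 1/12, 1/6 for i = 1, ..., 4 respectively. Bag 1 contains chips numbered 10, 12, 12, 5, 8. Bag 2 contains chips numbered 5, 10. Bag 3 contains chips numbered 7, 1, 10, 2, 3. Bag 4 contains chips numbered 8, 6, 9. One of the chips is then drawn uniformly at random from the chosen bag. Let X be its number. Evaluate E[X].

1397/180

E[X | bag 1] = (10+12+12+5+8)/5 = 47/5.
E[X | bag 2] = (5+10)/2 = 15/2.
E[X | bag 3] = (7+1+10+2+3)/5 = 23/5.
E[X | bag 4] = (8+6+9)/3 = 23/3.
E[X] = (1/4)·(47/5) + (1/2)·(15/2) + (1/12)·(23/5) + (1/6)·(23/3) = 1397/180.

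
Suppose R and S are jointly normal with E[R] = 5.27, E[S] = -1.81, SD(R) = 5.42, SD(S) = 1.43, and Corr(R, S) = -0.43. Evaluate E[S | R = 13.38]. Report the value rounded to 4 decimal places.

The regression of S on R has slope ρ·σ_S/σ_R and passes through (μ_R, μ_S).
E[S | R=13.38] = -1.81 + (-0.43)·(1.43/5.42)·(13.38 − (5.27)) = -1.81 + (-0.11345)·(8.11) = -2.7301.

-2.7301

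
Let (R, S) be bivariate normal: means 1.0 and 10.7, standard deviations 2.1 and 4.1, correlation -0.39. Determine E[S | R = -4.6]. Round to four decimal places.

14.9640

For a bivariate normal, E[S | R=x] = μ_S + ρ·(σ_S/σ_R)·(x − μ_R).
E[S | R=-4.6] = 10.7 + (-0.39)·(4.1/2.1)·(-4.6 − (1.0)) = 10.7 + (-0.76143)·(-5.6) = 14.9640.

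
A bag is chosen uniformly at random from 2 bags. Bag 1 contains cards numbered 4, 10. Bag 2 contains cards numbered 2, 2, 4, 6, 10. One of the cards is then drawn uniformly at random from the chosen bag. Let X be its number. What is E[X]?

E[X | bag 1] = (4+10)/2 = 7.
E[X | bag 2] = (2+2+4+6+10)/5 = 24/5.
E[X] = (1/2)·(7) + (1/2)·(24/5) = 59/10.

59/10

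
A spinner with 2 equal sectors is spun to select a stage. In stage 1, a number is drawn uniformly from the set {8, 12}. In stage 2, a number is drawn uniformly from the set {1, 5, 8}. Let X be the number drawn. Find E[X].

22/3

E[X | stage 1] = (8+12)/2 = 10.
E[X | stage 2] = (1+5+8)/3 = 14/3.
E[X] = (1/2)·(10) + (1/2)·(14/3) = 22/3.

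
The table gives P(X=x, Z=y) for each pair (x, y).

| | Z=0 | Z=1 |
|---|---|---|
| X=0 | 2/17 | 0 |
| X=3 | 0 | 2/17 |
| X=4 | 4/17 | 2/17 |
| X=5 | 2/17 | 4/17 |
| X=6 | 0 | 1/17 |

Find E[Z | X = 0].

P(X = 0) = 2/17.
Σ Z·P over the event = 0·(2/17) = 0.
E[Z | X = 0] = (0) / (2/17) = 0.

0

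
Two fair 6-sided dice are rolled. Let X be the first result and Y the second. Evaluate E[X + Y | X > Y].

P(X > Y) = 5/12.
Summing (X+Y)·P(x,y) over outcomes with X > Y gives 35/12.
E[X + Y | X > Y] = (35/12) / (5/12) = 7.

7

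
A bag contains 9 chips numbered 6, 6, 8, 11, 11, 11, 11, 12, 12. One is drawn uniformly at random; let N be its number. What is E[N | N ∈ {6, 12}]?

P(N ∈ {6, 12}) = 4/9.
Σ over the event: 6·2/9 + 12·2/9 = 4.
E[N | N ∈ {6, 12}] = (4) / (4/9) = 9.

9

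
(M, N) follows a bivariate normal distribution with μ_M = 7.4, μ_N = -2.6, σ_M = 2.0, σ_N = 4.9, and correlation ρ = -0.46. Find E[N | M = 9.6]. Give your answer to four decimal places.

-5.0794

E[N | M=x] = μ_N + ρ(σ_N/σ_M)(x − μ_M) for jointly normal variables.
E[N | M=9.6] = -2.6 + (-0.46)·(4.9/2.0)·(9.6 − (7.4)) = -2.6 + (-1.127)·(2.2) = -5.0794.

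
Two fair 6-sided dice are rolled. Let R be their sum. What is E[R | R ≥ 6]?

106/13

P(R ≥ 6) = 13/18.
Σ over the event: 6·5/36 + 7·1/6 + 8·5/36 + 9·1/9 + 10·1/12 + 11·1/18 + 12·1/36 = 53/9.
E[R | R ≥ 6] = (53/9) / (13/18) = 106/13.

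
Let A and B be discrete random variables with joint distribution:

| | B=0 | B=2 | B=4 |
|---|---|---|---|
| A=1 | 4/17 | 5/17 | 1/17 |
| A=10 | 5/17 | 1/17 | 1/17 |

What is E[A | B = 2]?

P(B = 2) = 6/17.
Σ A·P over the event = 1·(5/17) + 10·(1/17) = 15/17.
E[A | B = 2] = (15/17) / (6/17) = 5/2.

5/2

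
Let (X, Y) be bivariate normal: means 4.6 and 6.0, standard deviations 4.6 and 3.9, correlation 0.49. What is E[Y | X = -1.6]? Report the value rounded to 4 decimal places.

The regression of Y on X has slope ρ·σ_Y/σ_X and passes through (μ_X, μ_Y).
E[Y | X=-1.6] = 6.0 + (0.49)·(3.9/4.6)·(-1.6 − (4.6)) = 6.0 + (0.41543)·(-6.2) = 3.4243.

3.4243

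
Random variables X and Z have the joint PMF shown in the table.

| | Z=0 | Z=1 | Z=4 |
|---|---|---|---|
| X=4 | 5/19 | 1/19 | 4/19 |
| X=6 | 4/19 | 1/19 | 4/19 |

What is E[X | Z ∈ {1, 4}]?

5

P(Z ∈ {1, 4}) = 10/19.
Σ X·P over the event = 4·(1/19) + 4·(4/19) + 6·(1/19) + 6·(4/19) = 50/19.
E[X | Z ∈ {1, 4}] = (50/19) / (10/19) = 5.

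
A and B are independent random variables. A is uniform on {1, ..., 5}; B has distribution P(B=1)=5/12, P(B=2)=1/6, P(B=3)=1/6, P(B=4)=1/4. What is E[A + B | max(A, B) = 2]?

P(max(A, B) = 2) = 3/20.
Summing (A+B)·P(x,y) over outcomes with max(A, B) = 2 gives 29/60.
E[A + B | max(A, B) = 2] = (29/60) / (3/20) = 29/9.

29/9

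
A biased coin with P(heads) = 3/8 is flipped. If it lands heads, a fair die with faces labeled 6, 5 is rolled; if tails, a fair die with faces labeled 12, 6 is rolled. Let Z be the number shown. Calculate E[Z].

123/16

E[Z | heads] = (6+5)/2 = 11/2.
E[Z | tails] = (12+6)/2 = 9.
By the law of total expectation,
E[Z] = (3/8)·(11/2) + (5/8)·(9) = 123/16.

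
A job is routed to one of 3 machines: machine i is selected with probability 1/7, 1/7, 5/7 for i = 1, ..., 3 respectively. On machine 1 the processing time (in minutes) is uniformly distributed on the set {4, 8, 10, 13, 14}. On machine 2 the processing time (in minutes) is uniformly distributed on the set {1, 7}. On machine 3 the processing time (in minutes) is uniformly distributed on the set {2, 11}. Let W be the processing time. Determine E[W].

463/70

E[W | machine 1] = (4+8+10+13+14)/5 = 49/5.
E[W | machine 2] = (1+7)/2 = 4.
E[W | machine 3] = (2+11)/2 = 13/2.
By the law of total expectation,
E[W] = (1/7)·(49/5) + (1/7)·(4) + (5/7)·(13/2) = 463/70.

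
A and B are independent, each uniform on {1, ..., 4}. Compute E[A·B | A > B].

Outcomes with A > B: (2,1), (3,1), (3,2), (4,1), (4,2), (4,3), each with probability 1/16.
E[A·B | A > B] = (2 + 3 + 6 + 4 + 8 + 12) / 6 = 35/6.

35/6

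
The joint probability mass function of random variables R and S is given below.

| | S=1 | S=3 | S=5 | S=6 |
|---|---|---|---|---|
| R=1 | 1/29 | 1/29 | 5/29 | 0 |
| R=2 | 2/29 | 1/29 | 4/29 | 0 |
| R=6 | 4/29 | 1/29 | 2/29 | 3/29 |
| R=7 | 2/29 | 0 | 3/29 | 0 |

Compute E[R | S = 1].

43/9

P(S = 1) = 9/29.
Σ R·P over the event = 1·(1/29) + 2·(2/29) + 6·(4/29) + 7·(2/29) = 43/29.
E[R | S = 1] = (43/29) / (9/29) = 43/9.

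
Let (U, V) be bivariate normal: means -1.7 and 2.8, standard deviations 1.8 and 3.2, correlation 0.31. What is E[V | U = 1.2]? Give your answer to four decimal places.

For a bivariate normal, E[V | U=x] = μ_V + ρ·(σ_V/σ_U)·(x − μ_U).
E[V | U=1.2] = 2.8 + (0.31)·(3.2/1.8)·(1.2 − (-1.7)) = 2.8 + (0.55111)·(2.9) = 4.3982.

4.3982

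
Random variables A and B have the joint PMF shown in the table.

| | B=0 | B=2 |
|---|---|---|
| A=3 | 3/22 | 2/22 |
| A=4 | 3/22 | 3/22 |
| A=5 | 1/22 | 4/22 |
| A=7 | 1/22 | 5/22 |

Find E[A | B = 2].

P(B = 2) = 7/11.
Σ A·P over the event = 3·(2/22) + 4·(3/22) + 5·(4/22) + 7·(5/22) = 73/22.
E[A | B = 2] = (73/22) / (7/11) = 73/14.

73/14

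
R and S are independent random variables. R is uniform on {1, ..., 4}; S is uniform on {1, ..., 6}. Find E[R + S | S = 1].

7/2

P(S = 1) = 1/6.
Summing (R+S)·P(x,y) over outcomes with S = 1 gives 7/12.
E[R + S | S = 1] = (7/12) / (1/6) = 7/2.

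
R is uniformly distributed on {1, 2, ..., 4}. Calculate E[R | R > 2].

Given R > 2, R is equally likely to be any of {3, 4}.
E[R | R > 2] = (3 + 4) / 2 = 7/2.

7/2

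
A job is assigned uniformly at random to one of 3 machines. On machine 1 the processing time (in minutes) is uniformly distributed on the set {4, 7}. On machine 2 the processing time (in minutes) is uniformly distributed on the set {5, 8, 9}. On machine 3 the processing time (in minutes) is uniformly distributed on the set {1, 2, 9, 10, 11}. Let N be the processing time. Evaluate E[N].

583/90

E[N | machine 1] = (4+7)/2 = 11/2.
E[N | machine 2] = (5+8+9)/3 = 22/3.
E[N | machine 3] = (1+2+9+10+11)/5 = 33/5.
By the law of total expectation,
E[N] = (1/3)·(11/2) + (1/3)·(22/3) + (1/3)·(33/5) = 583/90.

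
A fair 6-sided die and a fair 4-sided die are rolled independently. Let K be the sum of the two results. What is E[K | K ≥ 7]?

P(K ≥ 7) = 5/12.
Σ over the event: 7·1/6 + 8·1/8 + 9·1/12 + 10·1/24 = 10/3.
E[K | K ≥ 7] = (10/3) / (5/12) = 8.

8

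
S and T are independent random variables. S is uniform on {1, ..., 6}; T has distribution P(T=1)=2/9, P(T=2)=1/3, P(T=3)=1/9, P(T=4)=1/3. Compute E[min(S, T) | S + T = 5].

P(S + T = 5) = 1/6.
Summing min(S,T)·P(x,y) over outcomes with S + T = 5 gives 13/54.
E[min(S, T) | S + T = 5] = (13/54) / (1/6) = 13/9.

13/9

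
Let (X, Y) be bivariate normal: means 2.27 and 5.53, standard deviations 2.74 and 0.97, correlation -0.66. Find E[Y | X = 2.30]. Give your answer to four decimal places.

E[Y | X=x] = μ_Y + ρ(σ_Y/σ_X)(x − μ_X) for jointly normal variables.
E[Y | X=2.30] = 5.53 + (-0.66)·(0.97/2.74)·(2.30 − (2.27)) = 5.53 + (-0.23365)·(0.03) = 5.5230.

5.5230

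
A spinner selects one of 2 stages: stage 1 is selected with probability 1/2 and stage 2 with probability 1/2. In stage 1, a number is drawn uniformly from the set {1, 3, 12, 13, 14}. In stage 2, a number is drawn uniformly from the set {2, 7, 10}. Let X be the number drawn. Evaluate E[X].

112/15

E[X | stage 1] = (1+3+12+13+14)/5 = 43/5.
E[X | stage 2] = (2+7+10)/3 = 19/3.
E[X] = (1/2)·(43/5) + (1/2)·(19/3) = 112/15.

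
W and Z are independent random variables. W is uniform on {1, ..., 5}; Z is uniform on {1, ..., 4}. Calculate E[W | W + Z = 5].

Outcomes with W + Z = 5: (1,4), (2,3), (3,2), (4,1), each with probability 1/20.
E[W | W + Z = 5] = (1 + 2 + 3 + 4) / 4 = 5/2.

5/2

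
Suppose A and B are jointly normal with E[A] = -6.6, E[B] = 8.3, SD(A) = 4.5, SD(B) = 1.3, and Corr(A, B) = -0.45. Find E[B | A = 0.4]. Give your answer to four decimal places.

For a bivariate normal, E[B | A=x] = μ_B + ρ·(σ_B/σ_A)·(x − μ_A).
E[B | A=0.4] = 8.3 + (-0.45)·(1.3/4.5)·(0.4 − (-6.6)) = 8.3 + (-0.13)·(7) = 7.3900.

7.3900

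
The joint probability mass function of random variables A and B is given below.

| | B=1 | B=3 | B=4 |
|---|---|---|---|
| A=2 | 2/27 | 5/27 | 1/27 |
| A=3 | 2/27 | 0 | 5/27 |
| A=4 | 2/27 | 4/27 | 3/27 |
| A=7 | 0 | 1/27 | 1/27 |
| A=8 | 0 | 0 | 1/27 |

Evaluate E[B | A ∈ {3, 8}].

13/4

P(A ∈ {3, 8}) = 8/27.
Σ B·P over the event = 1·(2/27) + 4·(5/27) + 4·(1/27) = 26/27.
E[B | A ∈ {3, 8}] = (26/27) / (8/27) = 13/4.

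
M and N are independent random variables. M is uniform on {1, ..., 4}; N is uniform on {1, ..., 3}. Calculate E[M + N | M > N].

Outcomes with M > N: (2,1), (3,1), (3,2), (4,1), (4,2), (4,3), each with probability 1/12.
E[M + N | M > N] = (3 + 4 + 5 + 5 + 6 + 7) / 6 = 5.

5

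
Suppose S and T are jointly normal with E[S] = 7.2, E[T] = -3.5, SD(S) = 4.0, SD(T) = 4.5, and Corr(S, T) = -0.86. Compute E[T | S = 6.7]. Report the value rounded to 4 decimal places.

The regression of T on S has slope ρ·σ_T/σ_S and passes through (μ_S, μ_T).
E[T | S=6.7] = -3.5 + (-0.86)·(4.5/4.0)·(6.7 − (7.2)) = -3.5 + (-0.9675)·(-0.5) = -3.0163.

-3.0163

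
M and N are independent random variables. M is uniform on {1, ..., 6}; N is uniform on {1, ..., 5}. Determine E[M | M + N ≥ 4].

P(M + N ≥ 4) = 9/10.
Summing M·P(x,y) over outcomes with M + N ≥ 4 gives 101/30.
E[M | M + N ≥ 4] = (101/30) / (9/10) = 101/27.

101/27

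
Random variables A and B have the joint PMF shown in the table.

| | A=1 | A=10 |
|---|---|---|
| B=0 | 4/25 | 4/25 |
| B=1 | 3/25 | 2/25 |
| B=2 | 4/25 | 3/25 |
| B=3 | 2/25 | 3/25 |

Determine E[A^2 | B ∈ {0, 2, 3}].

P(B ∈ {0, 2, 3}) = 4/5.
Σ A^2·P over the event = 1·(4/25) + 1·(4/25) + 1·(2/25) + 100·(4/25) + 100·(3/25) + 100·(3/25) = 202/5.
E[A^2 | B ∈ {0, 2, 3}] = (202/5) / (4/5) = 101/2.

101/2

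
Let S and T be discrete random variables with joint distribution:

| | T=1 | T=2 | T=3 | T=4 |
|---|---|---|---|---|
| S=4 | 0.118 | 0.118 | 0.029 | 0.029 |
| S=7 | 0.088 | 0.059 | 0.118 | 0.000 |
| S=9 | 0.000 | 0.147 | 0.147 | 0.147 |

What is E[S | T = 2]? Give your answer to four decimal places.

P(T = 2) = 0.324.
Σ S·P over the event = 4·(0.118) + 7·(0.059) + 9·(0.147) = 2.208.
E[S | T = 2] = (2.208) / (0.324) = 6.8148.

6.8148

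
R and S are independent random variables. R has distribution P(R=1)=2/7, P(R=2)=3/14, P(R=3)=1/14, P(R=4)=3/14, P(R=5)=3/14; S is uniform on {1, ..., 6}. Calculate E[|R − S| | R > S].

27/13

P(R > S) = 13/42.
Summing |R−S|·P(x,y) over outcomes with R > S gives 9/14.
E[|R − S| | R > S] = (9/14) / (13/42) = 27/13.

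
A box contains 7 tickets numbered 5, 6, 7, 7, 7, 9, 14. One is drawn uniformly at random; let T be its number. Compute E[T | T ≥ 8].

P(T ≥ 8) = 2/7.
Σ over the event: 9·1/7 + 14·1/7 = 23/7.
E[T | T ≥ 8] = (23/7) / (2/7) = 23/2.

23/2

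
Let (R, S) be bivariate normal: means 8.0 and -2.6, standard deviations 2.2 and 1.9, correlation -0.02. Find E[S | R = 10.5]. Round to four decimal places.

The regression of S on R has slope ρ·σ_S/σ_R and passes through (μ_R, μ_S).
E[S | R=10.5] = -2.6 + (-0.02)·(1.9/2.2)·(10.5 − (8.0)) = -2.6 + (-0.017273)·(2.5) = -2.6432.

-2.6432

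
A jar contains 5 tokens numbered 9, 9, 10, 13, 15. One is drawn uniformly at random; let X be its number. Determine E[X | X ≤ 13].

41/4

P(X ≤ 13) = 4/5.
Σ over the event: 9·2/5 + 10·1/5 + 13·1/5 = 41/5.
E[X | X ≤ 13] = (41/5) / (4/5) = 41/4.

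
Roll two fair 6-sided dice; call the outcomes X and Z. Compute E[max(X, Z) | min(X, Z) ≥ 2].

24/5

P(min(X, Z) ≥ 2) = 25/36.
Summing max(X,Z)·P(x,y) over outcomes with min(X, Z) ≥ 2 gives 10/3.
E[max(X, Z) | min(X, Z) ≥ 2] = (10/3) / (25/36) = 24/5.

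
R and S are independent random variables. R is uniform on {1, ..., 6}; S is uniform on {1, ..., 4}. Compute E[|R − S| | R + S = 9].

Outcomes with R + S = 9: (5,4), (6,3), each with probability 1/24.
E[|R − S| | R + S = 9] = (1 + 3) / 2 = 2.

2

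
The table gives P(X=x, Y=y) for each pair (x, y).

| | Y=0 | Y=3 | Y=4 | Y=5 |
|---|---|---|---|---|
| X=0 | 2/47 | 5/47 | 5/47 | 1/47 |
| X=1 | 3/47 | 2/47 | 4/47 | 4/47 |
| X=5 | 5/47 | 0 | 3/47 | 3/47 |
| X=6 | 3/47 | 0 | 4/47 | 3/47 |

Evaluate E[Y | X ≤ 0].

P(X ≤ 0) = 13/47.
Σ Y·P over the event = 0·(2/47) + 3·(5/47) + 4·(5/47) + 5·(1/47) = 40/47.
E[Y | X ≤ 0] = (40/47) / (13/47) = 40/13.

40/13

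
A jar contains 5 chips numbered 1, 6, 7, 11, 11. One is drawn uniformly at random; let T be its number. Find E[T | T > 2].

35/4

P(T > 2) = 4/5.
Σ over the event: 6·1/5 + 7·1/5 + 11·2/5 = 7.
E[T | T > 2] = (7) / (4/5) = 35/4.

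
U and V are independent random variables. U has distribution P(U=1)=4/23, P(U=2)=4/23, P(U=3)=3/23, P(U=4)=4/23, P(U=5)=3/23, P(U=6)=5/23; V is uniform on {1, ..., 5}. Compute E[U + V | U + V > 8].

P(U + V > 8) = 5/23.
Summing (U+V)·P(x,y) over outcomes with U + V > 8 gives 243/115.
E[U + V | U + V > 8] = (243/115) / (5/23) = 243/25.

243/25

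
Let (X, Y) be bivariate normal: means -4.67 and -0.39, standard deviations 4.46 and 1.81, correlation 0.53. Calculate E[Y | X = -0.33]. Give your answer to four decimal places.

0.5435

For a bivariate normal, E[Y | X=x] = μ_Y + ρ·(σ_Y/σ_X)·(x − μ_X).
E[Y | X=-0.33] = -0.39 + (0.53)·(1.81/4.46)·(-0.33 − (-4.67)) = -0.39 + (0.21509)·(4.34) = 0.5435.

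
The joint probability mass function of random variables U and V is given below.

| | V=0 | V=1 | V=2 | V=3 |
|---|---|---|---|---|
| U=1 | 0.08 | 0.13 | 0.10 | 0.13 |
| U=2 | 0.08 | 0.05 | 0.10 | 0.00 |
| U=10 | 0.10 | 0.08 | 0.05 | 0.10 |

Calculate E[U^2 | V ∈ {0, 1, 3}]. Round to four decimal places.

P(V ∈ {0, 1, 3}) = 0.75.
Σ U^2·P over the event = 1·(0.08) + 1·(0.13) + 1·(0.13) + 4·(0.08) + 4·(0.05) + 100·(0.10) + 100·(0.08) + 100·(0.10) = 28.86.
E[U^2 | V ∈ {0, 1, 3}] = (28.86) / (0.75) = 38.4800.

38.4800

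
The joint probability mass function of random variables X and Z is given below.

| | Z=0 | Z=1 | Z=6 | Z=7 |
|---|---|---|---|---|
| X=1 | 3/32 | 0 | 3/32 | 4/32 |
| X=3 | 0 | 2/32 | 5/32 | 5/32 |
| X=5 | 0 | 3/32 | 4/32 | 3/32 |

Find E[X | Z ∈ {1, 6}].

P(Z ∈ {1, 6}) = 17/32.
Σ X·P over the event = 1·(3/32) + 3·(2/32) + 3·(5/32) + 5·(3/32) + 5·(4/32) = 59/32.
E[X | Z ∈ {1, 6}] = (59/32) / (17/32) = 59/17.

59/17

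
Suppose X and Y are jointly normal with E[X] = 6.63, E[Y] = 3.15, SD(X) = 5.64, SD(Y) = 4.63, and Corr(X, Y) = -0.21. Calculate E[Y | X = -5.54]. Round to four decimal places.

5.2480

E[Y | X=x] = μ_Y + ρ(σ_Y/σ_X)(x − μ_X) for jointly normal variables.
E[Y | X=-5.54] = 3.15 + (-0.21)·(4.63/5.64)·(-5.54 − (6.63)) = 3.15 + (-0.17239)·(-12.17) = 5.2480.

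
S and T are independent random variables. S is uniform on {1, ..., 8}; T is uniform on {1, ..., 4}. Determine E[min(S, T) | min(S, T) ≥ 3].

P(min(S, T) ≥ 3) = 3/8.
Summing min(S,T)·P(x,y) over outcomes with min(S, T) ≥ 3 gives 41/32.
E[min(S, T) | min(S, T) ≥ 3] = (41/32) / (3/8) = 41/12.

41/12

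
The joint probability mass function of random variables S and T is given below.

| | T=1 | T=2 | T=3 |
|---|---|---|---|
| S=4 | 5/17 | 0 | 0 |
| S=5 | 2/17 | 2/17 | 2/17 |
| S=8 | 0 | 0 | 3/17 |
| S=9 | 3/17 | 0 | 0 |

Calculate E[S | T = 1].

57/10

P(T = 1) = 10/17.
Σ S·P over the event = 4·(5/17) + 5·(2/17) + 9·(3/17) = 57/17.
E[S | T = 1] = (57/17) / (10/17) = 57/10.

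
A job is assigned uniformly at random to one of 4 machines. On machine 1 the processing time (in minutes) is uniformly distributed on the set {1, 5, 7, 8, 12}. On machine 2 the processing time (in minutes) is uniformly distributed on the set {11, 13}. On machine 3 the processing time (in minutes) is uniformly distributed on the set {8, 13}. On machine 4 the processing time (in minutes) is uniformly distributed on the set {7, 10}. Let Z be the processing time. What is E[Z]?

E[Z | machine 1] = (1+5+7+8+12)/5 = 33/5.
E[Z | machine 2] = (11+13)/2 = 12.
E[Z | machine 3] = (8+13)/2 = 21/2.
E[Z | machine 4] = (7+10)/2 = 17/2.
By the law of total expectation,
E[Z] = (1/4)·(33/5) + (1/4)·(12) + (1/4)·(21/2) + (1/4)·(17/2) = 47/5.

47/5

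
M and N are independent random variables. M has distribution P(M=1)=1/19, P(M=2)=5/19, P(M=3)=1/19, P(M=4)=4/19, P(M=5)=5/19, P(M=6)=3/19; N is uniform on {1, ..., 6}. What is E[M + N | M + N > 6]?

P(M + N > 6) = 73/114.
Summing (M+N)·P(x,y) over outcomes with M + N > 6 gives 319/57.
E[M + N | M + N > 6] = (319/57) / (73/114) = 638/73.

638/73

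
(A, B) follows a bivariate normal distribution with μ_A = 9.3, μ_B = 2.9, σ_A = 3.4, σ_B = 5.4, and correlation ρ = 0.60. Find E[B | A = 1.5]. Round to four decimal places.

The regression of B on A has slope ρ·σ_B/σ_A and passes through (μ_A, μ_B).
E[B | A=1.5] = 2.9 + (0.60)·(5.4/3.4)·(1.5 − (9.3)) = 2.9 + (0.95294)·(-7.8) = -4.5329.

-4.5329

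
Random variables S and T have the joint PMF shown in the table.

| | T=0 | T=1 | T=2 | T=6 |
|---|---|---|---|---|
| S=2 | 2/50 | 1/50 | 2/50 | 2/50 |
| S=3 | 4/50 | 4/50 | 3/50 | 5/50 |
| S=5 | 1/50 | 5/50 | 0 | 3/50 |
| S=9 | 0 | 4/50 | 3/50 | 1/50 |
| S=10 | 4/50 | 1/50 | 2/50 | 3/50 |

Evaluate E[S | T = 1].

P(T = 1) = 3/10.
Σ S·P over the event = 2·(1/50) + 3·(4/50) + 5·(5/50) + 9·(4/50) + 10·(1/50) = 17/10.
E[S | T = 1] = (17/10) / (3/10) = 17/3.

17/3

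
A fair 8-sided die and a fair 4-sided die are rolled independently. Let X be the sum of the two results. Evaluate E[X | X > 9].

P(X > 9) = 3/16.
Σ over the event: 10·3/32 + 11·1/16 + 12·1/32 = 2.
E[X | X > 9] = (2) / (3/16) = 32/3.

32/3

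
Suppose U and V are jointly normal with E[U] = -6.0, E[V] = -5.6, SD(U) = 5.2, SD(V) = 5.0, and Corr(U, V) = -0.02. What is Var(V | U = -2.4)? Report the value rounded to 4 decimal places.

24.9900

Var(V | U=x) = (1 − ρ²)·σ_V².
Var(V | U=-2.4) = (5.0)²·(1 − (-0.02)²) = 25·0.9996 = 24.9900.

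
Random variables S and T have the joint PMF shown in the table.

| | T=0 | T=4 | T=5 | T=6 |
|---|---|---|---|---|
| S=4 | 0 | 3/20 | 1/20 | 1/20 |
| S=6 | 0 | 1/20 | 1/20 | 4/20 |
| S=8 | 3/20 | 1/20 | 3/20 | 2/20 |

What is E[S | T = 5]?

P(T = 5) = 1/4.
Σ S·P over the event = 4·(1/20) + 6·(1/20) + 8·(3/20) = 17/10.
E[S | T = 5] = (17/10) / (1/4) = 34/5.

34/5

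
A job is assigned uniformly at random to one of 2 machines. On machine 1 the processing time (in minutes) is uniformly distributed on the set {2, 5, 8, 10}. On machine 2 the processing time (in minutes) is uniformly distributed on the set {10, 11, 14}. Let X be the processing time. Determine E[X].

215/24

E[X | machine 1] = (2+5+8+10)/4 = 25/4.
E[X | machine 2] = (10+11+14)/3 = 35/3.
By the law of total expectation,
E[X] = (1/2)·(25/4) + (1/2)·(35/3) = 215/24.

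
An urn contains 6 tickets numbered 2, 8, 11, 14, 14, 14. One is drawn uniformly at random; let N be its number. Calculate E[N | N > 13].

P(N > 13) = 1/2.
Σ over the event: 14·1/2 = 7.
E[N | N > 13] = (7) / (1/2) = 14.

14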